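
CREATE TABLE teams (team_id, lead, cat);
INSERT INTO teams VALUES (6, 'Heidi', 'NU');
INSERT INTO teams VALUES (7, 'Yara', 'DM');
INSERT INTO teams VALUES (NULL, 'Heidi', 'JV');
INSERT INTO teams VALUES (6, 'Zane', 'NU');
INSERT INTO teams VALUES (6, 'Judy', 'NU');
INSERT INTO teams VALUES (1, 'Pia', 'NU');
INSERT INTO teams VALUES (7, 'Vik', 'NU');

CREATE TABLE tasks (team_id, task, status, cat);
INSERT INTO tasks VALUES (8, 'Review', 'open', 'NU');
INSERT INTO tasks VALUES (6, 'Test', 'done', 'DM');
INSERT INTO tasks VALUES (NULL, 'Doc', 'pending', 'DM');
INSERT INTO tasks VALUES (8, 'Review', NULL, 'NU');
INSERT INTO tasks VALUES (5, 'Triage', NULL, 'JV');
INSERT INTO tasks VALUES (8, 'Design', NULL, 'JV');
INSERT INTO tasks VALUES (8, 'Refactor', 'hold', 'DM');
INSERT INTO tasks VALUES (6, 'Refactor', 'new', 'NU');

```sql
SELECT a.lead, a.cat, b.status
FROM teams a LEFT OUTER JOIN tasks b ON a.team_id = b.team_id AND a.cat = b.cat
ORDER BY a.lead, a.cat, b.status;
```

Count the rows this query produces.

7

LEFT JOIN keeps every row from `teams`; unmatched rows get NULL for `tasks`'s columns.
Matching on a.team_id = b.team_id AND a.cat = b.cat. A NULL in a compared column never satisfies the condition.
Matched pairs: 3; unmatched a rows kept: 4.
Total: 3 matched + 4 padded = 7 rows.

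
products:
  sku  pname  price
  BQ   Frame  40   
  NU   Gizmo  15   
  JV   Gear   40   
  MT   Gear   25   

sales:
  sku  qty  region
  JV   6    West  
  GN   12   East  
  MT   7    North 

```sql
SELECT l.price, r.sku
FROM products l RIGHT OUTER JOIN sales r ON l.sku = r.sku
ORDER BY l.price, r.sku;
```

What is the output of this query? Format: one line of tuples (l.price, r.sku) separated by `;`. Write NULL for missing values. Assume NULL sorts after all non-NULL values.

(25, MT); (40, JV); (NULL, GN)

RIGHT JOIN keeps every row from `sales`; unmatched rows get NULL for `products`'s columns.
Matching on l.sku = r.sku.
- l row (sku=BQ): no match.
- l row (sku=NU): no match.
- l row (sku=JV): matches 1 r row(s) → 1 output row(s).
- l row (sku=MT): matches 1 r row(s) → 1 output row(s).
- 1 row(s) from r found no l partner → padded with NULL.
After projecting and ordering:
l.price | r.sku
25 | MT
40 | JV
NULL | GN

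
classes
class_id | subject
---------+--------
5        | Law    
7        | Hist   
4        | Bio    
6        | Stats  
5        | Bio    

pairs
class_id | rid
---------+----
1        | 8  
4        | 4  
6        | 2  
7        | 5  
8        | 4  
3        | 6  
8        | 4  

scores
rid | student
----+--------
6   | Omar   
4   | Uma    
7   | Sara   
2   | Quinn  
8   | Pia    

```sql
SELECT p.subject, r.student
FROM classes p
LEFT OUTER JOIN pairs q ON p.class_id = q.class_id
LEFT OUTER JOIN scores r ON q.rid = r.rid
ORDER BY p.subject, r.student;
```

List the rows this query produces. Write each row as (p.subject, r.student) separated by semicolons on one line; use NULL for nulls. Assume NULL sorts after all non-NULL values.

(Bio, Uma); (Bio, NULL); (Hist, NULL); (Law, NULL); (Stats, Quinn)

Joins associate left-to-right: classes LEFT JOIN pairs on class_id gives 5 intermediate row(s).
Then LEFT JOIN `scores r` on rid: each of those 5 rows is kept; rows whose q.rid has no match in r get NULL for r's columns.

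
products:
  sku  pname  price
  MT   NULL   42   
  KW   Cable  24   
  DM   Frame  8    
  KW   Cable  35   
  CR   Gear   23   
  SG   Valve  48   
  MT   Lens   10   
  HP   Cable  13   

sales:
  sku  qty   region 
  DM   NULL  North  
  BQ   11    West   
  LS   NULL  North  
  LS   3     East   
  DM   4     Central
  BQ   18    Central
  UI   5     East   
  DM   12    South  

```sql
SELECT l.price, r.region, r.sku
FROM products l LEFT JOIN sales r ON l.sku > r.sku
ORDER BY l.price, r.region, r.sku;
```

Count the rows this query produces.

LEFT JOIN keeps every row from `products`; unmatched rows get NULL for `sales`'s columns.
Matching on l.sku > r.sku.
- l (sku=MT) pairs with 7 row(s) of r.
- l (sku=KW) pairs with 5 row(s) of r.
- l (sku=DM) pairs with 2 row(s) of r.
- l (sku=KW) pairs with 5 row(s) of r.
- l (sku=CR) pairs with 2 row(s) of r.
- l (sku=SG) pairs with 7 row(s) of r.
- l (sku=MT) pairs with 7 row(s) of r.
- l (sku=HP) pairs with 5 row(s) of r.
Total: 40 rows.

40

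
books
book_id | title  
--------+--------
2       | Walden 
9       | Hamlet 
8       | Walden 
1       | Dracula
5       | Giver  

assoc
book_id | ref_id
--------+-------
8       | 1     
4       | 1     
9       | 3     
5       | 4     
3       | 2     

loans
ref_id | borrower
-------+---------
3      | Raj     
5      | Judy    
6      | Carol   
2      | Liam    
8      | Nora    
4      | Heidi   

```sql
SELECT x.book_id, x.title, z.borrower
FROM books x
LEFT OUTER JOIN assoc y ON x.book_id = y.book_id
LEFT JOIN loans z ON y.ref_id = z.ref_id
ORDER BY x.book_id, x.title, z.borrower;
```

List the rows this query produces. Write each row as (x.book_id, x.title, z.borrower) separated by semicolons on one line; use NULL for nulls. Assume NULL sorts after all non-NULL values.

Joins associate left-to-right: books LEFT JOIN assoc on book_id gives 5 intermediate row(s).
Then LEFT JOIN `loans z` on ref_id: each of those 5 rows is kept; rows whose y.ref_id has no match in z get NULL for z's columns.

(1, Dracula, NULL); (2, Walden, NULL); (5, Giver, Heidi); (8, Walden, NULL); (9, Hamlet, Raj)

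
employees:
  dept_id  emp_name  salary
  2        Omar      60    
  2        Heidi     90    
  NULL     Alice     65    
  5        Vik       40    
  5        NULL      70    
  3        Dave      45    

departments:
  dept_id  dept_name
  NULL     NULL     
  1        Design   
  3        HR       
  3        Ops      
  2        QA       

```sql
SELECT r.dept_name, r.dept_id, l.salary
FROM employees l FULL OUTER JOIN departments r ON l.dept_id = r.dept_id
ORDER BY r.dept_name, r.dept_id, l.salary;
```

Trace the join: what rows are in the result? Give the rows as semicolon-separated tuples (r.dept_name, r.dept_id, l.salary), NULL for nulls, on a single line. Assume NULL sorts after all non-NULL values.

(Design, 1, NULL); (HR, 3, 45); (Ops, 3, 45); (QA, 2, 60); (QA, 2, 90); (NULL, NULL, 40); (NULL, NULL, 65); (NULL, NULL, 70); (NULL, NULL, NULL)

FULL OUTER JOIN keeps every row from both sides; unmatched rows get NULL for the other side's columns.
Matching on l.dept_id = r.dept_id. A NULL in a compared column never satisfies the condition.
- l (dept_id=2) pairs with 1 row(s) of r.
- l (dept_id=2) pairs with 1 row(s) of r.
- l (dept_id=NULL) has no partner → padded with NULL.
- l (dept_id=5) has no partner → padded with NULL.
- l (dept_id=5) has no partner → padded with NULL.
- l (dept_id=3) pairs with 2 row(s) of r.
- 2 row(s) from r found no l partner → padded with NULL.
After projecting and ordering:
r.dept_name | r.dept_id | l.salary
Design | 1 | NULL
HR | 3 | 45
Ops | 3 | 45
QA | 2 | 60
QA | 2 | 90
NULL | NULL | 40
NULL | NULL | 65
NULL | NULL | 70
NULL | NULL | NULL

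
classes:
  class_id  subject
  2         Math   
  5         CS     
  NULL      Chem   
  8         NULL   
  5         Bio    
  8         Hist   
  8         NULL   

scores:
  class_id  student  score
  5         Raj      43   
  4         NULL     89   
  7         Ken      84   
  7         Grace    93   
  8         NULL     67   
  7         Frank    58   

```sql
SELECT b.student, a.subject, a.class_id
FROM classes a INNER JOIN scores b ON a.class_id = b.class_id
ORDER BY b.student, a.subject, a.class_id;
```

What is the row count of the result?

INNER JOIN keeps only pairs where the ON condition holds.
Matching on a.class_id = b.class_id. A NULL in a compared column never satisfies the condition.
Matched pairs: 5.
Total: 5 rows.

5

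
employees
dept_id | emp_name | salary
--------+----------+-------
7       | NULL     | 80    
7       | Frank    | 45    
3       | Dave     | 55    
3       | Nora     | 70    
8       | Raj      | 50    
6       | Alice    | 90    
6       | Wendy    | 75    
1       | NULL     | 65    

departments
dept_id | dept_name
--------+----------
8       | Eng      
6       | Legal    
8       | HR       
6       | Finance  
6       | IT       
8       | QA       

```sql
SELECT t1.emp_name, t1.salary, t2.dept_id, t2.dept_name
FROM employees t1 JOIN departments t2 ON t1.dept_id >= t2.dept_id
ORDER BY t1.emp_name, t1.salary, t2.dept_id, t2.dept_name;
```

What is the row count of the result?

18

INNER JOIN keeps only pairs where the ON condition holds.
Matching on t1.dept_id >= t2.dept_id.
- dept_id=7: 3 matching t2 row(s), so 3 row(s) emitted.
- dept_id=7: 3 matching t2 row(s), so 3 row(s) emitted.
- dept_id=3: no matching t2 row, dropped.
- dept_id=3: no matching t2 row, dropped.
- dept_id=8: 6 matching t2 row(s), so 6 row(s) emitted.
- dept_id=6: 3 matching t2 row(s), so 3 row(s) emitted.
- dept_id=6: 3 matching t2 row(s), so 3 row(s) emitted.
- dept_id=1: no matching t2 row, dropped.
Total: 18 rows.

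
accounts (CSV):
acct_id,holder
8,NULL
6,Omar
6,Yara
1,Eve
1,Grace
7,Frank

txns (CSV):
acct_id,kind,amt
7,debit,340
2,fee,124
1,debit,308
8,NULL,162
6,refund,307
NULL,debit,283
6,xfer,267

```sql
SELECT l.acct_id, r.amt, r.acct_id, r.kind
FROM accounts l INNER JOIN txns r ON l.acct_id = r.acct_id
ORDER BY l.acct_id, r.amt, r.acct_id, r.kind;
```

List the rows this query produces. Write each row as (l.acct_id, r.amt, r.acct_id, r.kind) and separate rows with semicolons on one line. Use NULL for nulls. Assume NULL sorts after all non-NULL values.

INNER JOIN keeps only pairs where the ON condition holds.
Matching on l.acct_id = r.acct_id. A NULL in a compared column never satisfies the condition.
- l row (acct_id=8): matches 1 r row(s) → 1 output row(s).
- l row (acct_id=6): matches 2 r row(s) → 2 output row(s).
- l row (acct_id=6): matches 2 r row(s) → 2 output row(s).
- l row (acct_id=1): matches 1 r row(s) → 1 output row(s).
- l row (acct_id=1): matches 1 r row(s) → 1 output row(s).
- l row (acct_id=7): matches 1 r row(s) → 1 output row(s).
After projecting and ordering:
l.acct_id | r.amt | r.acct_id | r.kind
1 | 308 | 1 | debit
1 | 308 | 1 | debit
6 | 267 | 6 | xfer
6 | 267 | 6 | xfer
6 | 307 | 6 | refund
6 | 307 | 6 | refund
7 | 340 | 7 | debit
8 | 162 | 8 | NULL

(1, 308, 1, debit); (1, 308, 1, debit); (6, 267, 6, xfer); (6, 267, 6, xfer); (6, 307, 6, refund); (6, 307, 6, refund); (7, 340, 7, debit); (8, 162, 8, NULL)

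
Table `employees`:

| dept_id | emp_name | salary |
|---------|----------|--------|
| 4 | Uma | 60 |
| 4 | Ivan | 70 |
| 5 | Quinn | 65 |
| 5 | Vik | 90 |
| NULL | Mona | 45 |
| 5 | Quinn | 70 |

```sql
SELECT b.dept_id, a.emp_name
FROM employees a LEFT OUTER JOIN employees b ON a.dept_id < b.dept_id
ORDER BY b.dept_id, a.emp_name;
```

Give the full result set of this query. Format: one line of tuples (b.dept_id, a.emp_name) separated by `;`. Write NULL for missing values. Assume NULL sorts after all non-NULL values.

(5, Ivan); (5, Ivan); (5, Ivan); (5, Uma); (5, Uma); (5, Uma); (NULL, Mona); (NULL, Quinn); (NULL, Quinn); (NULL, Vik)

LEFT JOIN keeps every row from `employees a`; unmatched rows get NULL for `employees b`'s columns.
Matching on a.dept_id < b.dept_id. A NULL in a compared column never satisfies the condition.
Matched pairs: 6; unmatched a rows kept: 4.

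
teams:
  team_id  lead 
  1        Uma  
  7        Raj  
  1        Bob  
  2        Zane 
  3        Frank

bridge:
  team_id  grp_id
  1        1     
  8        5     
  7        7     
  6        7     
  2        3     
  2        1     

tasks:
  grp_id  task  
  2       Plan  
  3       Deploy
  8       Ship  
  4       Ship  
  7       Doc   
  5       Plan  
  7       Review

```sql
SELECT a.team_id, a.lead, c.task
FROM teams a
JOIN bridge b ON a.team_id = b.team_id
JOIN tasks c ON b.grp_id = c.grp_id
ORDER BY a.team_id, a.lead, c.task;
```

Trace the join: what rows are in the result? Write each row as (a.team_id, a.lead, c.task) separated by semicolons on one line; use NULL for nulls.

Step 1 — a INNER JOIN b on team_id → 5 row(s).
Then INNER JOIN `tasks c` on grp_id: keep only rows whose b.grp_id appears in c.

(2, Zane, Deploy); (7, Raj, Doc); (7, Raj, Review)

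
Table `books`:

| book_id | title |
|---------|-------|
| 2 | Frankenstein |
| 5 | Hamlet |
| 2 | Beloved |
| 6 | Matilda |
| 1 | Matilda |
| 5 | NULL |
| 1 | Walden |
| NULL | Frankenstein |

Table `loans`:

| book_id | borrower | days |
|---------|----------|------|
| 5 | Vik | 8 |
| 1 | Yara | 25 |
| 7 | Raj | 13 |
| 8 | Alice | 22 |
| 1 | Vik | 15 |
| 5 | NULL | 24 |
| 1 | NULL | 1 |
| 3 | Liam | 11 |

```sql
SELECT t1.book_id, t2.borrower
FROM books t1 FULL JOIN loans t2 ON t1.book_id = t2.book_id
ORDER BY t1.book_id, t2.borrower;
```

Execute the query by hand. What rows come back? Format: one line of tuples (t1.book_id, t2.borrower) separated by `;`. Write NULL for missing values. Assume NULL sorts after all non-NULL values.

(1, Vik); (1, Vik); (1, Yara); (1, Yara); (1, NULL); (1, NULL); (2, NULL); (2, NULL); (5, Vik); (5, Vik); (5, NULL); (5, NULL); (6, NULL); (NULL, Alice); (NULL, Liam); (NULL, Raj); (NULL, NULL)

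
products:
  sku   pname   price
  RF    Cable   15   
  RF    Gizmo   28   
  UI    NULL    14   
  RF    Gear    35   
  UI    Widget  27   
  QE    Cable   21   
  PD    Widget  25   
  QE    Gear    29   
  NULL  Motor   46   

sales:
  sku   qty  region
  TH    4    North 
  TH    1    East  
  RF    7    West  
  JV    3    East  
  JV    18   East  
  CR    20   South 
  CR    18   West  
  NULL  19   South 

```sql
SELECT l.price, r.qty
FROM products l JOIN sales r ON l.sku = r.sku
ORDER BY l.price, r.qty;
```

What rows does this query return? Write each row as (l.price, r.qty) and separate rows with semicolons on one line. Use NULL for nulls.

INNER JOIN keeps only pairs where the ON condition holds.
Matching on l.sku = r.sku. A NULL in a compared column never satisfies the condition.
- l (sku=RF) pairs with 1 row(s) of r.
- l (sku=RF) pairs with 1 row(s) of r.
- l (sku=UI) has no partner → excluded.
- l (sku=RF) pairs with 1 row(s) of r.
- l (sku=UI) has no partner → excluded.
- l (sku=QE) has no partner → excluded.
- l (sku=PD) has no partner → excluded.
- l (sku=QE) has no partner → excluded.
- l (sku=NULL) has no partner → excluded.
After projecting and ordering:
l.price | r.qty
15 | 7
28 | 7
35 | 7

(15, 7); (28, 7); (35, 7)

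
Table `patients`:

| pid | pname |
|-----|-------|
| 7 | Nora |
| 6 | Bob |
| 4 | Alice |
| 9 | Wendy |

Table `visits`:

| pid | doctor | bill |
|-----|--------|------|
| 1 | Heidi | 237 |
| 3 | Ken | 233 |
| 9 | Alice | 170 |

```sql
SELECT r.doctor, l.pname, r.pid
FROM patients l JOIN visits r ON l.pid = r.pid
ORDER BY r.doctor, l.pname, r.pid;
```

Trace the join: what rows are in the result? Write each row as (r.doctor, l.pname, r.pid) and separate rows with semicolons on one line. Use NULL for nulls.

INNER JOIN keeps only pairs where the ON condition holds.
Matching on l.pid = r.pid.
- l (pid=7) has no partner → excluded.
- l (pid=6) has no partner → excluded.
- l (pid=4) has no partner → excluded.
- l (pid=9) pairs with 1 row(s) of r.
After projecting and ordering:
r.doctor | l.pname | r.pid
Alice | Wendy | 9

(Alice, Wendy, 9)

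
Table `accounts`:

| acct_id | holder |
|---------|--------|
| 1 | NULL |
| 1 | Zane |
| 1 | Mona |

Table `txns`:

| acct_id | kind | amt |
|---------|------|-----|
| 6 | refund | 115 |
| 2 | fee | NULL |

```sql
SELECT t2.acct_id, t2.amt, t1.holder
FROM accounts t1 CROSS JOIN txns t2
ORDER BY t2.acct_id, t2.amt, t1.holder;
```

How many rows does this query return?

6

CROSS JOIN pairs every row of `accounts` with every row of `txns`: 3 × 2 = 6 rows.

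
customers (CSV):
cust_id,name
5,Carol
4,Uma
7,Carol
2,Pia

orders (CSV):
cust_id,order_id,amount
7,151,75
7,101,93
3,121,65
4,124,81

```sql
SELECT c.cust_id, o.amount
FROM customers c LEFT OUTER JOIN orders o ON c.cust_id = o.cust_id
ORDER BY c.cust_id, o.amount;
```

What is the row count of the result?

LEFT JOIN keeps every row from `customers`; unmatched rows get NULL for `orders`'s columns.
Matching on c.cust_id = o.cust_id.
- c[0] cust_id=5 → no match; kept with NULLs on the o side.
- c[1] cust_id=4 → 1 match(es) in o → 1 row(s).
- c[2] cust_id=7 → 2 match(es) in o → 2 row(s).
- c[3] cust_id=2 → no match; kept with NULLs on the o side.
Total: 3 matched + 2 padded = 5 rows.

5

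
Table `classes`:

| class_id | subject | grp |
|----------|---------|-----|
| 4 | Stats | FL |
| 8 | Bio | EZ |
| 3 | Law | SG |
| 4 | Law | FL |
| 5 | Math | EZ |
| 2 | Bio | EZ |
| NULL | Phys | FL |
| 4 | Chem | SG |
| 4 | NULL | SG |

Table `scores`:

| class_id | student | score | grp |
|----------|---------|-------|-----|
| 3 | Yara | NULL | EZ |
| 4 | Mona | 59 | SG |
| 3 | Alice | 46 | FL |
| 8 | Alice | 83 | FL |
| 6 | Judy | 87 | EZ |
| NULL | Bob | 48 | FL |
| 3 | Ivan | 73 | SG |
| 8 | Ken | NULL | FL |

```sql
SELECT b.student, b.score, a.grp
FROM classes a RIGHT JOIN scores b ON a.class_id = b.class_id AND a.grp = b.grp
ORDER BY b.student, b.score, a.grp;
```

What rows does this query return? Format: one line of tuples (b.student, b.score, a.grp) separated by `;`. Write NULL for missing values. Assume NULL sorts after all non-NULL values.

RIGHT JOIN keeps every row from `scores`; unmatched rows get NULL for `classes`'s columns.
Matching on a.class_id = b.class_id AND a.grp = b.grp. A NULL in a compared column never satisfies the condition.
Matched pairs: 3; unmatched b rows kept: 6.

(Alice, 46, NULL); (Alice, 83, NULL); (Bob, 48, NULL); (Ivan, 73, SG); (Judy, 87, NULL); (Ken, NULL, NULL); (Mona, 59, SG); (Mona, 59, SG); (Yara, NULL, NULL)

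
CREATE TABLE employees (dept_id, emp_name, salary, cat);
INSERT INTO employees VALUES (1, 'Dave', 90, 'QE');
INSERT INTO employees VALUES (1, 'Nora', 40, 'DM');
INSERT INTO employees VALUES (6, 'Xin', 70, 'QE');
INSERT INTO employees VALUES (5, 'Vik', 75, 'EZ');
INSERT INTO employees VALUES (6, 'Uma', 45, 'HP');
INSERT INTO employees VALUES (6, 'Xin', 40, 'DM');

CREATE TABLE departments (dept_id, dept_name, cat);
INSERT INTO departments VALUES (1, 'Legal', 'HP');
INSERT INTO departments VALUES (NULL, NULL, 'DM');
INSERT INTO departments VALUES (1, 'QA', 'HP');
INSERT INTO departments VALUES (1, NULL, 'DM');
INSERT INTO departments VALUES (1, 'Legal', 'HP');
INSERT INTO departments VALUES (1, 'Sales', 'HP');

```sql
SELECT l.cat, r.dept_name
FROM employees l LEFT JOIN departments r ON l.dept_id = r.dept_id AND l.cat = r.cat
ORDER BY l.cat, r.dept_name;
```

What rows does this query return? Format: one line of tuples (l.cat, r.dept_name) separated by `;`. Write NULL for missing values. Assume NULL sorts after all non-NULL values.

(DM, NULL); (DM, NULL); (EZ, NULL); (HP, NULL); (QE, NULL); (QE, NULL)

LEFT JOIN keeps every row from `employees`; unmatched rows get NULL for `departments`'s columns.
Matching on l.dept_id = r.dept_id AND l.cat = r.cat. A NULL in a compared column never satisfies the condition.
- l row (dept_id=1, cat=QE): no match → kept, r columns NULL.
- l row (dept_id=1, cat=DM): matches 1 r row(s) → 1 output row(s).
- l row (dept_id=6, cat=QE): no match → kept, r columns NULL.
- l row (dept_id=5, cat=EZ): no match → kept, r columns NULL.
- l row (dept_id=6, cat=HP): no match → kept, r columns NULL.
- l row (dept_id=6, cat=DM): no match → kept, r columns NULL.
After projecting and ordering:
l.cat | r.dept_name
DM | NULL
DM | NULL
EZ | NULL
HP | NULL
QE | NULL
QE | NULL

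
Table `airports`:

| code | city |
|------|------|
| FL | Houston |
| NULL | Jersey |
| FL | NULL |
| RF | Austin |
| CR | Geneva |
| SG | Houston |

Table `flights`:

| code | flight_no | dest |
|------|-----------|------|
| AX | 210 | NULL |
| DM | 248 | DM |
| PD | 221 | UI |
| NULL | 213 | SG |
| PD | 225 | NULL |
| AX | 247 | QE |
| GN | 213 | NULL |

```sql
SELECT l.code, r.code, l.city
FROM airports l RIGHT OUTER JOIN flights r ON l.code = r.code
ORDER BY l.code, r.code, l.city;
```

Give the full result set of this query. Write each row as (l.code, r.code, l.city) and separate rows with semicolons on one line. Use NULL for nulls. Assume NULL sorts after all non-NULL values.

(NULL, AX, NULL); (NULL, AX, NULL); (NULL, DM, NULL); (NULL, GN, NULL); (NULL, PD, NULL); (NULL, PD, NULL); (NULL, NULL, NULL)

RIGHT JOIN keeps every row from `flights`; unmatched rows get NULL for `airports`'s columns.
Matching on l.code = r.code. A NULL in a compared column never satisfies the condition.
Matched pairs: 0; unmatched r rows kept: 7.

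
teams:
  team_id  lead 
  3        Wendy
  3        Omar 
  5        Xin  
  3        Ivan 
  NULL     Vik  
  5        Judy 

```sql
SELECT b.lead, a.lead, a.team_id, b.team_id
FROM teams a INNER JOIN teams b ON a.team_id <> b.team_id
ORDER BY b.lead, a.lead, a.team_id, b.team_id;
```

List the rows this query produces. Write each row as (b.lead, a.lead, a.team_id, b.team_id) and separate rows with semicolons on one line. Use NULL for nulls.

(Ivan, Judy, 5, 3); (Ivan, Xin, 5, 3); (Judy, Ivan, 3, 5); (Judy, Omar, 3, 5); (Judy, Wendy, 3, 5); (Omar, Judy, 5, 3); (Omar, Xin, 5, 3); (Wendy, Judy, 5, 3); (Wendy, Xin, 5, 3); (Xin, Ivan, 3, 5); (Xin, Omar, 3, 5); (Xin, Wendy, 3, 5)

INNER JOIN keeps only pairs where the ON condition holds.
Matching on a.team_id <> b.team_id. A NULL in a compared column never satisfies the condition.
- a (team_id=3) pairs with 2 row(s) of b.
- a (team_id=3) pairs with 2 row(s) of b.
- a (team_id=5) pairs with 3 row(s) of b.
- a (team_id=3) pairs with 2 row(s) of b.
- a (team_id=NULL) has no partner → excluded.
- a (team_id=5) pairs with 3 row(s) of b.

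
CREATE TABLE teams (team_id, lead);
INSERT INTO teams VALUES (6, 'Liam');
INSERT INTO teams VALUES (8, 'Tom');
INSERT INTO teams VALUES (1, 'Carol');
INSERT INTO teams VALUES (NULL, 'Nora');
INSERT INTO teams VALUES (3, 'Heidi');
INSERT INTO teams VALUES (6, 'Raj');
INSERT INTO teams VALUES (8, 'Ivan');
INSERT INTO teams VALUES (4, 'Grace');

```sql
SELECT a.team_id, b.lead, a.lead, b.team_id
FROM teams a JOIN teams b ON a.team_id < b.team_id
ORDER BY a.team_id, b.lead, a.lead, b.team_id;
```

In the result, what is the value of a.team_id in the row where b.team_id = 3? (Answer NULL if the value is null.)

1

INNER JOIN keeps only pairs where the ON condition holds.
Matching on a.team_id < b.team_id. A NULL in a compared column never satisfies the condition.
- a row (team_id=6): matches 2 b row(s) → 2 output row(s).
- a row (team_id=8): no match → dropped.
- a row (team_id=1): matches 6 b row(s) → 6 output row(s).
- a row (team_id=NULL): no match → dropped.
- a row (team_id=3): matches 5 b row(s) → 5 output row(s).
- a row (team_id=6): matches 2 b row(s) → 2 output row(s).
- a row (team_id=8): no match → dropped.
- a row (team_id=4): matches 4 b row(s) → 4 output row(s).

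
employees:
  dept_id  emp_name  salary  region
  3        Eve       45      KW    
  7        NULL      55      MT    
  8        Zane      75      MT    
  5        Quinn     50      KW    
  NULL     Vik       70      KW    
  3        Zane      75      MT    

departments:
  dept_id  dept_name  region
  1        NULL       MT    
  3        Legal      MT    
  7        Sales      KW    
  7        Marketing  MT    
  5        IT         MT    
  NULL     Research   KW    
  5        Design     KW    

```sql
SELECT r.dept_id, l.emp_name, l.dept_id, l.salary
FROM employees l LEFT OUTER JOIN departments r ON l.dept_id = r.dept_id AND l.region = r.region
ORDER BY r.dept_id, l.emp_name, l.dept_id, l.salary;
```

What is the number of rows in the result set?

LEFT JOIN keeps every row from `employees`; unmatched rows get NULL for `departments`'s columns.
Matching on l.dept_id = r.dept_id AND l.region = r.region. A NULL in a compared column never satisfies the condition.
Matched pairs: 3; unmatched l rows kept: 3.
Total: 3 matched + 3 padded = 6 rows.

6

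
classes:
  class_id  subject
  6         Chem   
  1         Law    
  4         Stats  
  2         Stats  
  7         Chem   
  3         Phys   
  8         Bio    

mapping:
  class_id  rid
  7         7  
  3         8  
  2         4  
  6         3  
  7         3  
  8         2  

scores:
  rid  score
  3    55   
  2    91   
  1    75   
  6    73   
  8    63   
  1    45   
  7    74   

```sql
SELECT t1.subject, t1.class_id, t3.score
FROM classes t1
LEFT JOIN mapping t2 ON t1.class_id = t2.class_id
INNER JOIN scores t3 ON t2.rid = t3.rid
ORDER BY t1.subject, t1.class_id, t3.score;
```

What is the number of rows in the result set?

Joins associate left-to-right: classes LEFT JOIN mapping on class_id gives 8 intermediate row(s).
Then INNER JOIN `scores t3` on rid: keep only rows whose t2.rid appears in t3.
Result: 5 row(s).

5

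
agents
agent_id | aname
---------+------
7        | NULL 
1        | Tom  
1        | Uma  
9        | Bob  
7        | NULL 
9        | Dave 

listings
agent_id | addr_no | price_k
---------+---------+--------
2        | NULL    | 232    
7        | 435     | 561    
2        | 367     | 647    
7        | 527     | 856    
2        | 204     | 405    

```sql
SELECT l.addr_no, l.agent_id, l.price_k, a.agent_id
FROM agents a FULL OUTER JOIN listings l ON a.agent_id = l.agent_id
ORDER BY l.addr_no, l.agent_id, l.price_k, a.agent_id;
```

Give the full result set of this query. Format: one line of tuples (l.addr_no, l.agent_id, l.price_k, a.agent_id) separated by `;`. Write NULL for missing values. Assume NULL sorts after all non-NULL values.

(204, 2, 405, NULL); (367, 2, 647, NULL); (435, 7, 561, 7); (435, 7, 561, 7); (527, 7, 856, 7); (527, 7, 856, 7); (NULL, 2, 232, NULL); (NULL, NULL, NULL, 1); (NULL, NULL, NULL, 1); (NULL, NULL, NULL, 9); (NULL, NULL, NULL, 9)

FULL OUTER JOIN keeps every row from both sides; unmatched rows get NULL for the other side's columns.
Matching on a.agent_id = l.agent_id.
- a[0] agent_id=7 → 2 match(es) in l → 2 row(s).
- a[1] agent_id=1 → no match; kept with NULLs on the l side.
- a[2] agent_id=1 → no match; kept with NULLs on the l side.
- a[3] agent_id=9 → no match; kept with NULLs on the l side.
- a[4] agent_id=7 → 2 match(es) in l → 2 row(s).
- a[5] agent_id=9 → no match; kept with NULLs on the l side.
- 3 l row(s) had no a match → kept, a columns NULL.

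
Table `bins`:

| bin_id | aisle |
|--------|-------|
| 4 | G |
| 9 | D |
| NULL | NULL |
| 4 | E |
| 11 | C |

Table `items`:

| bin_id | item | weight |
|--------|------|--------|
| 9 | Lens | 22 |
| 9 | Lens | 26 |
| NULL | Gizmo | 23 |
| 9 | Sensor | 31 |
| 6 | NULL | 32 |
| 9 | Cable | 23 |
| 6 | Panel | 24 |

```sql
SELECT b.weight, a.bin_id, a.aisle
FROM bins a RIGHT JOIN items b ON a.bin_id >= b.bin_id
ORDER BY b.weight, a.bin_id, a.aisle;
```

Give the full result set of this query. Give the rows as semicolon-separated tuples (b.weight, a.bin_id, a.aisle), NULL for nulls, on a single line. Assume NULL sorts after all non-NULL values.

RIGHT JOIN keeps every row from `items`; unmatched rows get NULL for `bins`'s columns.
Matching on a.bin_id >= b.bin_id. A NULL in a compared column never satisfies the condition.
- a (bin_id=4) has no partner in b.
- a (bin_id=9) pairs with 6 row(s) of b.
- a (bin_id=NULL) has no partner in b.
- a (bin_id=4) has no partner in b.
- a (bin_id=11) pairs with 6 row(s) of b.
- 1 b row(s) had no a match → kept, a columns NULL.

(22, 9, D); (22, 11, C); (23, 9, D); (23, 11, C); (23, NULL, NULL); (24, 9, D); (24, 11, C); (26, 9, D); (26, 11, C); (31, 9, D); (31, 11, C); (32, 9, D); (32, 11, C)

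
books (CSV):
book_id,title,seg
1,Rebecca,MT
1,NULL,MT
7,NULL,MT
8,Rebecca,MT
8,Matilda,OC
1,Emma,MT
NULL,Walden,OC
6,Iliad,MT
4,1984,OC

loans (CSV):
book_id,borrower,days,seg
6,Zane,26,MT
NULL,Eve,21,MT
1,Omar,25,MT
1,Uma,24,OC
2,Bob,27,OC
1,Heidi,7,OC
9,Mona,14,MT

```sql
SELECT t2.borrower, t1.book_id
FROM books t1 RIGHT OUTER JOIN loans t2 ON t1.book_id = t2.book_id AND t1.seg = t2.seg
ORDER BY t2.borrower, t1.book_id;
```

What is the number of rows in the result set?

9

RIGHT JOIN keeps every row from `loans`; unmatched rows get NULL for `books`'s columns.
Matching on t1.book_id = t2.book_id AND t1.seg = t2.seg. A NULL in a compared column never satisfies the condition.
- t1 (book_id=1, seg=MT) pairs with 1 row(s) of t2.
- t1 (book_id=1, seg=MT) pairs with 1 row(s) of t2.
- t1 (book_id=7, seg=MT) has no partner in t2.
- t1 (book_id=8, seg=MT) has no partner in t2.
- t1 (book_id=8, seg=OC) has no partner in t2.
- t1 (book_id=1, seg=MT) pairs with 1 row(s) of t2.
- t1 (book_id=NULL, seg=OC) has no partner in t2.
- t1 (book_id=6, seg=MT) pairs with 1 row(s) of t2.
- t1 (book_id=4, seg=OC) has no partner in t2.
- 5 row(s) from t2 found no t1 partner → padded with NULL.
Total: 4 matched + 5 padded = 9 rows.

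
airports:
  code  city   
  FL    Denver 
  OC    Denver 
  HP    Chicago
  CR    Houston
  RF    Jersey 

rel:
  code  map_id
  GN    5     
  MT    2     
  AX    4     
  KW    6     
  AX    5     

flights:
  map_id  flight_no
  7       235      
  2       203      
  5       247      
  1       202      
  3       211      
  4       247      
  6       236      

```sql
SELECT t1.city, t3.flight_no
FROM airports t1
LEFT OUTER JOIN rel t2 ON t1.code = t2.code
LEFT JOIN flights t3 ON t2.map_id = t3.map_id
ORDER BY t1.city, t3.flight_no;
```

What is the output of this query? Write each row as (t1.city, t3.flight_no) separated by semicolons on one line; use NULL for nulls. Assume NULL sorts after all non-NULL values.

Step 1 — t1 LEFT JOIN t2 on code → 5 row(s).
Then LEFT JOIN `flights t3` on map_id: each of those 5 rows is kept; rows whose t2.map_id has no match in t3 get NULL for t3's columns.

(Chicago, NULL); (Denver, NULL); (Denver, NULL); (Houston, NULL); (Jersey, NULL)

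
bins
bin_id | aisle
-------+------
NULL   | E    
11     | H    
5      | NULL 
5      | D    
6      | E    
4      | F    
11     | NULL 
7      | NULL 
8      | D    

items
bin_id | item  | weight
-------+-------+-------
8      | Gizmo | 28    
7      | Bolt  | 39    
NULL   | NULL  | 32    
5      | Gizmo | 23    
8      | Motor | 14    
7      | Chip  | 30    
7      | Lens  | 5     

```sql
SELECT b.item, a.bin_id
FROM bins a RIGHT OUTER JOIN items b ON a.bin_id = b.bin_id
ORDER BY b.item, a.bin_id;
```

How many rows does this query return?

RIGHT JOIN keeps every row from `items`; unmatched rows get NULL for `bins`'s columns.
Matching on a.bin_id = b.bin_id. A NULL in a compared column never satisfies the condition.
Matched pairs: 7; unmatched b rows kept: 1.
Total: 7 matched + 1 padded = 8 rows.

8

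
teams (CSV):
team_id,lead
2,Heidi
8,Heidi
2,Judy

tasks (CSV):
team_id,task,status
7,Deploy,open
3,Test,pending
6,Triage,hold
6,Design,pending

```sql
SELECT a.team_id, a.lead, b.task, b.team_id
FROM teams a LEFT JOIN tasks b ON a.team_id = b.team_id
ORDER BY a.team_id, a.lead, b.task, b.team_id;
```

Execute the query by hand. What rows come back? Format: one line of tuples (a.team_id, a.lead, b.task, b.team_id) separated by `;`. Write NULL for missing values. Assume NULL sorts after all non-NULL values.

LEFT JOIN keeps every row from `teams`; unmatched rows get NULL for `tasks`'s columns.
Matching on a.team_id = b.team_id.
- a (team_id=2) has no partner → padded with NULL.
- a (team_id=8) has no partner → padded with NULL.
- a (team_id=2) has no partner → padded with NULL.
After projecting and ordering:
a.team_id | a.lead | b.task | b.team_id
2 | Heidi | NULL | NULL
2 | Judy | NULL | NULL
8 | Heidi | NULL | NULL

(2, Heidi, NULL, NULL); (2, Judy, NULL, NULL); (8, Heidi, NULL, NULL)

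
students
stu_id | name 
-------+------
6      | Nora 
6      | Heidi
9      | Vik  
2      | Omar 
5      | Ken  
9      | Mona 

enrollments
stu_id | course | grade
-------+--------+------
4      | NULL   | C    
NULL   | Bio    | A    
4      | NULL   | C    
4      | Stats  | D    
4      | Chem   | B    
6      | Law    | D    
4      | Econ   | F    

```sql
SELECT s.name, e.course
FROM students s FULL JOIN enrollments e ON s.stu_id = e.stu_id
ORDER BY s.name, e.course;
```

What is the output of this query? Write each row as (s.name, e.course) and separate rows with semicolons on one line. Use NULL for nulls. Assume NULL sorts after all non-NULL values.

(Heidi, Law); (Ken, NULL); (Mona, NULL); (Nora, Law); (Omar, NULL); (Vik, NULL); (NULL, Bio); (NULL, Chem); (NULL, Econ); (NULL, Stats); (NULL, NULL); (NULL, NULL)

FULL OUTER JOIN keeps every row from both sides; unmatched rows get NULL for the other side's columns.
Matching on s.stu_id = e.stu_id. A NULL in a compared column never satisfies the condition.
- stu_id=6: 1 matching e row(s), so 1 row(s) emitted.
- stu_id=6: 1 matching e row(s), so 1 row(s) emitted.
- stu_id=9: no e row matches, row kept with e columns NULL.
- stu_id=2: no e row matches, row kept with e columns NULL.
- stu_id=5: no e row matches, row kept with e columns NULL.
- stu_id=9: no e row matches, row kept with e columns NULL.
- 6 e row(s) had no s match → kept, s columns NULL.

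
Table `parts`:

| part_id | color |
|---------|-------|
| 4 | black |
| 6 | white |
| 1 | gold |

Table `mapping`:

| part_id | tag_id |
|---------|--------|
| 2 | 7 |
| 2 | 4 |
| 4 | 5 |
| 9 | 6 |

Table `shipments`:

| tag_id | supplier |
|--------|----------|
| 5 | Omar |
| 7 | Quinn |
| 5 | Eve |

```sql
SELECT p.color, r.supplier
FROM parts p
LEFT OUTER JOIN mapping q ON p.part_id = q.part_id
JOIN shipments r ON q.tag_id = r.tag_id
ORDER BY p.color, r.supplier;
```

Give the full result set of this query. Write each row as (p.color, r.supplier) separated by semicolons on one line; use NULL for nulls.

(black, Eve); (black, Omar)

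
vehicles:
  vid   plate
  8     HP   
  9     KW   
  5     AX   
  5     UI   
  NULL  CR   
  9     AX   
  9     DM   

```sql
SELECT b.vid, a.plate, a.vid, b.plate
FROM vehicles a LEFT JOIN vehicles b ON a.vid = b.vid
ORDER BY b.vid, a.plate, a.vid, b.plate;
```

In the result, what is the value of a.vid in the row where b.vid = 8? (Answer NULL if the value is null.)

8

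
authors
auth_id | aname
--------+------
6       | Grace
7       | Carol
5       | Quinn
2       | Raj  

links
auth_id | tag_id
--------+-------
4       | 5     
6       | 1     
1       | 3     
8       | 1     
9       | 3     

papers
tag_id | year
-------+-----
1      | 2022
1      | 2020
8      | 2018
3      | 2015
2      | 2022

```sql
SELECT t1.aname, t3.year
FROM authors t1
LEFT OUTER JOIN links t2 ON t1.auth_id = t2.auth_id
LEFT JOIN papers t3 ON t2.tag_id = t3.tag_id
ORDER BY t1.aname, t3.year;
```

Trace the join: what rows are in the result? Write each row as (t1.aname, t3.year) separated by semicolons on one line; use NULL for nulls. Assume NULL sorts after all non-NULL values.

Evaluate left to right. First `authors t1 LEFT JOIN links t2` on auth_id: 4 row(s).
Then LEFT JOIN `papers t3` on tag_id: each of those 4 rows is kept; rows whose t2.tag_id has no match in t3 get NULL for t3's columns.

(Carol, NULL); (Grace, 2020); (Grace, 2022); (Quinn, NULL); (Raj, NULL)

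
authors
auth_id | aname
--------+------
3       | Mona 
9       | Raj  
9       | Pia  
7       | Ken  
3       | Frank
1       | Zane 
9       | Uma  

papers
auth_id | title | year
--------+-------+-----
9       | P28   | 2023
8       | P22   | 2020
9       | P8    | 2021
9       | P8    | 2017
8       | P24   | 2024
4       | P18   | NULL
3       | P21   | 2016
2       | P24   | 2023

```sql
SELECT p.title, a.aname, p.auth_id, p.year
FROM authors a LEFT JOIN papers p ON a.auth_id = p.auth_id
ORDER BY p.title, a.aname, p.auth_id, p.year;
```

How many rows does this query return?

13

LEFT JOIN keeps every row from `authors`; unmatched rows get NULL for `papers`'s columns.
Matching on a.auth_id = p.auth_id.
- a row (auth_id=3): matches 1 p row(s) → 1 output row(s).
- a row (auth_id=9): matches 3 p row(s) → 3 output row(s).
- a row (auth_id=9): matches 3 p row(s) → 3 output row(s).
- a row (auth_id=7): no match → kept, p columns NULL.
- a row (auth_id=3): matches 1 p row(s) → 1 output row(s).
- a row (auth_id=1): no match → kept, p columns NULL.
- a row (auth_id=9): matches 3 p row(s) → 3 output row(s).
Total: 11 matched + 2 padded = 13 rows.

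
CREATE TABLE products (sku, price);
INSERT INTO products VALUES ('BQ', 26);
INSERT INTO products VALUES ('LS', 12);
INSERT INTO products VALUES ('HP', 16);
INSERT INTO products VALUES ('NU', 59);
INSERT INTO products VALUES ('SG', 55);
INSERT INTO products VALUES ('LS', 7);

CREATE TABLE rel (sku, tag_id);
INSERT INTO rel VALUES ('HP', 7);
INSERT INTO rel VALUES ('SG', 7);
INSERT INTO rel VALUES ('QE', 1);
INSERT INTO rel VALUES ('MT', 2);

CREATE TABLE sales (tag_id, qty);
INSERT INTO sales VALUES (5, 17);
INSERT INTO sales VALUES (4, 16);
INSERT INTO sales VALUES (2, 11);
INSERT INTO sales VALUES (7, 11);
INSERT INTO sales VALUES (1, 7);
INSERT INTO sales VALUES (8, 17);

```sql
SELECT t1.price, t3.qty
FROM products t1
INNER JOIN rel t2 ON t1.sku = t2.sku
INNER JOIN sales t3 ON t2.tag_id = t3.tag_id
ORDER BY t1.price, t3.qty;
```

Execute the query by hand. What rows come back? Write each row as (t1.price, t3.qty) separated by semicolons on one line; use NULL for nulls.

(16, 11); (55, 11)

Step 1 — t1 INNER JOIN t2 on sku → 2 row(s).
Then INNER JOIN `sales t3` on tag_id: keep only rows whose t2.tag_id appears in t3.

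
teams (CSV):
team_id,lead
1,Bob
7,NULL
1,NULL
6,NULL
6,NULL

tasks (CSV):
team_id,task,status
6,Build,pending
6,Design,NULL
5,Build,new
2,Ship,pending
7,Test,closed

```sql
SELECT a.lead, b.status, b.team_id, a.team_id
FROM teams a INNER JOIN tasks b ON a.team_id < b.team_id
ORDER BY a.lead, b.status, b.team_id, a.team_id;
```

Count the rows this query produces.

INNER JOIN keeps only pairs where the ON condition holds.
Matching on a.team_id < b.team_id.
Matched pairs: 12.
Total: 12 rows.

12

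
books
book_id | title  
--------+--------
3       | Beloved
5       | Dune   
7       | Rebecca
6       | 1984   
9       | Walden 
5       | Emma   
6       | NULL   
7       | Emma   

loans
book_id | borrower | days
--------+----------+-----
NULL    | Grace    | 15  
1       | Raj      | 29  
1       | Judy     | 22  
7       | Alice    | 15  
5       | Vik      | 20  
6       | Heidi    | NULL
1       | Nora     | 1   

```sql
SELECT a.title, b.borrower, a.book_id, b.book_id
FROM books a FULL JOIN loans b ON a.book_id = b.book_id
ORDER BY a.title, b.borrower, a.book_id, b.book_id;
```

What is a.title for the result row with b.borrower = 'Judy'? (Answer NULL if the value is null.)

NULL

FULL OUTER JOIN keeps every row from both sides; unmatched rows get NULL for the other side's columns.
Matching on a.book_id = b.book_id. A NULL in a compared column never satisfies the condition.
- a row (book_id=3): no match → kept, b columns NULL.
- a row (book_id=5): matches 1 b row(s) → 1 output row(s).
- a row (book_id=7): matches 1 b row(s) → 1 output row(s).
- a row (book_id=6): matches 1 b row(s) → 1 output row(s).
- a row (book_id=9): no match → kept, b columns NULL.
- a row (book_id=5): matches 1 b row(s) → 1 output row(s).
- a row (book_id=6): matches 1 b row(s) → 1 output row(s).
- a row (book_id=7): matches 1 b row(s) → 1 output row(s).
- 4 row(s) from b found no a partner → padded with NULL.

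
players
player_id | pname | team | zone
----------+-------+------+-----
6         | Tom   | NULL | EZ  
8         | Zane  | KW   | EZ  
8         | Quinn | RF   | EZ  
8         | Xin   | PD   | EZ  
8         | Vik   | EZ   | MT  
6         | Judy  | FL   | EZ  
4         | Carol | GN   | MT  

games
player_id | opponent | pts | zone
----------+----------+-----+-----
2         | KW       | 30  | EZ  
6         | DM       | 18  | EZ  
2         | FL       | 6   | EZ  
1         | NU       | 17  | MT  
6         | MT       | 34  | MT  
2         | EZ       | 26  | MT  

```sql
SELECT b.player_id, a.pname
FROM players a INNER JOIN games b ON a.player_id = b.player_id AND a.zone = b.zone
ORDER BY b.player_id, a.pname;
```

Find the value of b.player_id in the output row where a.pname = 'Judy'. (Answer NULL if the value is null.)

INNER JOIN keeps only pairs where the ON condition holds.
Matching on a.player_id = b.player_id AND a.zone = b.zone.
- player_id=6, zone=EZ: 1 matching b row(s), so 1 row(s) emitted.
- player_id=8, zone=EZ: no matching b row, dropped.
- player_id=8, zone=EZ: no matching b row, dropped.
- player_id=8, zone=EZ: no matching b row, dropped.
- player_id=8, zone=MT: no matching b row, dropped.
- player_id=6, zone=EZ: 1 matching b row(s), so 1 row(s) emitted.
- player_id=4, zone=MT: no matching b row, dropped.

6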